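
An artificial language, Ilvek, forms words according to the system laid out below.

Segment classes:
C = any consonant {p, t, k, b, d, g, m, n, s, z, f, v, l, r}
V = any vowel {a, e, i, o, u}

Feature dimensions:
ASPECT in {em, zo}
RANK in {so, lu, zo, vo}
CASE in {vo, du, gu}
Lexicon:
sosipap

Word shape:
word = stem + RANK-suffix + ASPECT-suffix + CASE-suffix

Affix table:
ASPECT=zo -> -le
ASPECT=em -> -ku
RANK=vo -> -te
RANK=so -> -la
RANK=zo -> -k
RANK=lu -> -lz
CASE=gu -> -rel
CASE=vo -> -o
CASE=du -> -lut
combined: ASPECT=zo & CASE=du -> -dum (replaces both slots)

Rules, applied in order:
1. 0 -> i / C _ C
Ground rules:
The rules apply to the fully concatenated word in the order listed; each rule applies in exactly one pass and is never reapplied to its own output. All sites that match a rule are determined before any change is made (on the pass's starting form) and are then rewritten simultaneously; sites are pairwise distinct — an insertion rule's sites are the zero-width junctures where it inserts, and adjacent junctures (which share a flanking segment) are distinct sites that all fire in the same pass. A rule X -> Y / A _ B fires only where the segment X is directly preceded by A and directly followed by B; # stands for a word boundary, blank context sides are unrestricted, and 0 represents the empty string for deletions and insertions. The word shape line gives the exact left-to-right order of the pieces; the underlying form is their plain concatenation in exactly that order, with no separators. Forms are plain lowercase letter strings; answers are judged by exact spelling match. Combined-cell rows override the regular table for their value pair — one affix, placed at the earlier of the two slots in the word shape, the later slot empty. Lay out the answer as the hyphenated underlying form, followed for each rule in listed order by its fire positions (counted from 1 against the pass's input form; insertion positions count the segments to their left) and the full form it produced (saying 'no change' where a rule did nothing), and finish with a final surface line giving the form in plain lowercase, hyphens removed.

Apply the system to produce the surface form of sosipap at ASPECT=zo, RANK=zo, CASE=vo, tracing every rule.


underlying: sosipap-k-le-o
1. 0 -> i / C _ C: inserts after position(s) 7, 8: sosipapikileo
surface: sosipapikileo


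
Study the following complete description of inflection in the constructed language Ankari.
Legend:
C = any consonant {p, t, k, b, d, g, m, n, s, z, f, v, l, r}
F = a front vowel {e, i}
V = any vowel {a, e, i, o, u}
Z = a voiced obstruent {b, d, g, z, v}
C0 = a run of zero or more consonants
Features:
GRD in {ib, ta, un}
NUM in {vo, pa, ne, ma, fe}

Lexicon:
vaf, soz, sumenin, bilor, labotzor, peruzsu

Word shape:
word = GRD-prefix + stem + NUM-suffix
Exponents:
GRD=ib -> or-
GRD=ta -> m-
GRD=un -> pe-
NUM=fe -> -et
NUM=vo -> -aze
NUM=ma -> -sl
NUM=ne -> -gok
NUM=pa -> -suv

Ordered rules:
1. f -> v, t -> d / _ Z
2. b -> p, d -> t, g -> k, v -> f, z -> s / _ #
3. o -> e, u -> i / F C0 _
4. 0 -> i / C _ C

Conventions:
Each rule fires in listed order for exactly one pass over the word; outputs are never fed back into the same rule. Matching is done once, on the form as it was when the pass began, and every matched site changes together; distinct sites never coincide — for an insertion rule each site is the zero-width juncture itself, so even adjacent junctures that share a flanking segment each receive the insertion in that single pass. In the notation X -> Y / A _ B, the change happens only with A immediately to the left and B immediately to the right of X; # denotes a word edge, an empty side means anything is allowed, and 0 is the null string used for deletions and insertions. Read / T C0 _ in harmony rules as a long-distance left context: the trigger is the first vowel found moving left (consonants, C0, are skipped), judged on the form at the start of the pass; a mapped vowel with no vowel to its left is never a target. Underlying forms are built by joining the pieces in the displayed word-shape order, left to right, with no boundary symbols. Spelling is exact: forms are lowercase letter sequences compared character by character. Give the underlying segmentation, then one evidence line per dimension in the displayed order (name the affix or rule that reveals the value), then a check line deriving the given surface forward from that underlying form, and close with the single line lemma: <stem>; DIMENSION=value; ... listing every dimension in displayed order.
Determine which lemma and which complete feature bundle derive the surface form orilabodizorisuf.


underlying: or-labotzor-suv
GRD=ib - signalled by the affix or-
NUM=pa - signalled by the affix -suv
check: orlabotzorsuv -> orlabodzorsuv -> orlabodzorsuf -> orlabodzorsuf -> orilabodizorisuf
lemma: labotzor; GRD=ib; NUM=pa


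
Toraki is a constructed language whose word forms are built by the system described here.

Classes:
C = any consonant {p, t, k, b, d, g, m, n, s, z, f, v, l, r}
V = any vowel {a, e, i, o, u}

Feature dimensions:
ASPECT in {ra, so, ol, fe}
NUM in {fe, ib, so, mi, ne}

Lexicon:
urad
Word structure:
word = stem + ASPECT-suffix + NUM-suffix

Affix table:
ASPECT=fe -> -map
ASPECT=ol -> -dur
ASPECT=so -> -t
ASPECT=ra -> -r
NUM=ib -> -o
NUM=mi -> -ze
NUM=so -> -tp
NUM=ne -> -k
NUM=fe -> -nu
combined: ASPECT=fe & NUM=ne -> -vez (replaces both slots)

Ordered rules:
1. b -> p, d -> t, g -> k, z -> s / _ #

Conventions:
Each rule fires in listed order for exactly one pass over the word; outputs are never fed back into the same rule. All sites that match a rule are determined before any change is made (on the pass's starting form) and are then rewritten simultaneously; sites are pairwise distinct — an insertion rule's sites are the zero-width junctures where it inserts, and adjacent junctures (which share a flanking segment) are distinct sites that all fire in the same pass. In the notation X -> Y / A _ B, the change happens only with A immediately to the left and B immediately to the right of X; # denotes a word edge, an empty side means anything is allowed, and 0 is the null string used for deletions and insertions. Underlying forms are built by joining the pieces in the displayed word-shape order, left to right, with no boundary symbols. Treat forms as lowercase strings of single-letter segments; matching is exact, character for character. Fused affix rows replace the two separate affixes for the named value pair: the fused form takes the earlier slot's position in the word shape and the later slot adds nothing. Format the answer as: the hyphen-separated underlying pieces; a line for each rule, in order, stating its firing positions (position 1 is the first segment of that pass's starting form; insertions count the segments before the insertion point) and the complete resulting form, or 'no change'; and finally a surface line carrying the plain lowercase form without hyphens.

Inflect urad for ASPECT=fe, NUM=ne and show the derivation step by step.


underlying: urad-vez
1. b -> p, d -> t, g -> k, z -> s / _ #: fires at position(s) 7: uradves
surface: uradves


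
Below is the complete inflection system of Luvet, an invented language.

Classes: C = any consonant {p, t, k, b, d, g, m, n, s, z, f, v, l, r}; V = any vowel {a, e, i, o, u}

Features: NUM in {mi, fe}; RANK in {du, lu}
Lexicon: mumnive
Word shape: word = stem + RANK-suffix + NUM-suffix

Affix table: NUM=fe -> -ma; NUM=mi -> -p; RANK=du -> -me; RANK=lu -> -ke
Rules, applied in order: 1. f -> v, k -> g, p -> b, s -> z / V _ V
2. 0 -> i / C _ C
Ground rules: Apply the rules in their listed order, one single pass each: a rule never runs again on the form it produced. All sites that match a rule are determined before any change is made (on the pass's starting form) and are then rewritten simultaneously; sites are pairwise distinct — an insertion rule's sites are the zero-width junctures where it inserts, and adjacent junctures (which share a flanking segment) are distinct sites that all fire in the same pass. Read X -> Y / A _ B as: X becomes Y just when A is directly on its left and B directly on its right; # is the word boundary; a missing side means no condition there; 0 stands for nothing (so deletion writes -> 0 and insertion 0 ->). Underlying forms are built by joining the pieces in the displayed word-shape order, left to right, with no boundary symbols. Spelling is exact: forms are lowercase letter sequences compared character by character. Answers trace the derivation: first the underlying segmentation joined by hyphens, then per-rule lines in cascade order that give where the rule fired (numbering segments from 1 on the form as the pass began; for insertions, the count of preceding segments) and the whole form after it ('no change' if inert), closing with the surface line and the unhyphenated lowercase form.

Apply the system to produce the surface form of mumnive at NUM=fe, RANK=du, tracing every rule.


underlying: mumnive-me-ma
1. f -> v, k -> g, p -> b, s -> z / V _ V: no change
2. 0 -> i / C _ C: inserts after position(s) 3: muminivemema
surface: muminivemema


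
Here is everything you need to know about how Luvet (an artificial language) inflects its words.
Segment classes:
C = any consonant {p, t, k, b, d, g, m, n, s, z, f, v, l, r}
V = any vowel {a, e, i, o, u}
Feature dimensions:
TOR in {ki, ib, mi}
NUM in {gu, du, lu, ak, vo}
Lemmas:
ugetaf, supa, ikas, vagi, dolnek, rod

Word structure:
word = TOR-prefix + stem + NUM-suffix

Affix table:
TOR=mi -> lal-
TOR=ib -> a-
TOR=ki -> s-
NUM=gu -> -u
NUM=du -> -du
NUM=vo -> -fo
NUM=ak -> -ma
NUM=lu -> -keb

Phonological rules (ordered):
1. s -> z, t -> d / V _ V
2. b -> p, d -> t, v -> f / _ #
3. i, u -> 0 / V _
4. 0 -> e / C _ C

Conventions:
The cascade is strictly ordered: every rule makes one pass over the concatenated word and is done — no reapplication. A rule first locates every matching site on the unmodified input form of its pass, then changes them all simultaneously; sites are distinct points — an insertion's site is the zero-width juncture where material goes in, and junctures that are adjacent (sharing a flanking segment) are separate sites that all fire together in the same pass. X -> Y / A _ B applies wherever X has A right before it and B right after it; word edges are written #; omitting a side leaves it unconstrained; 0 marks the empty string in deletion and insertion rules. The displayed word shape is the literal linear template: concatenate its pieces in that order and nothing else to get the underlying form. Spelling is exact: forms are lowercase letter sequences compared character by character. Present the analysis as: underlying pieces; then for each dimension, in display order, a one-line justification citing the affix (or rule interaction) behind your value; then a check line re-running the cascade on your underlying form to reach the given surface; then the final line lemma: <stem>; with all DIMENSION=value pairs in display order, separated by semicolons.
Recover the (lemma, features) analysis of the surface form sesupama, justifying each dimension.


underlying: s-supa-ma
TOR=ki - signalled by the affix s-
NUM=ak - signalled by the affix -ma
check: ssupama -> ssupama -> ssupama -> ssupama -> sesupama
lemma: supa; TOR=ki; NUM=ak


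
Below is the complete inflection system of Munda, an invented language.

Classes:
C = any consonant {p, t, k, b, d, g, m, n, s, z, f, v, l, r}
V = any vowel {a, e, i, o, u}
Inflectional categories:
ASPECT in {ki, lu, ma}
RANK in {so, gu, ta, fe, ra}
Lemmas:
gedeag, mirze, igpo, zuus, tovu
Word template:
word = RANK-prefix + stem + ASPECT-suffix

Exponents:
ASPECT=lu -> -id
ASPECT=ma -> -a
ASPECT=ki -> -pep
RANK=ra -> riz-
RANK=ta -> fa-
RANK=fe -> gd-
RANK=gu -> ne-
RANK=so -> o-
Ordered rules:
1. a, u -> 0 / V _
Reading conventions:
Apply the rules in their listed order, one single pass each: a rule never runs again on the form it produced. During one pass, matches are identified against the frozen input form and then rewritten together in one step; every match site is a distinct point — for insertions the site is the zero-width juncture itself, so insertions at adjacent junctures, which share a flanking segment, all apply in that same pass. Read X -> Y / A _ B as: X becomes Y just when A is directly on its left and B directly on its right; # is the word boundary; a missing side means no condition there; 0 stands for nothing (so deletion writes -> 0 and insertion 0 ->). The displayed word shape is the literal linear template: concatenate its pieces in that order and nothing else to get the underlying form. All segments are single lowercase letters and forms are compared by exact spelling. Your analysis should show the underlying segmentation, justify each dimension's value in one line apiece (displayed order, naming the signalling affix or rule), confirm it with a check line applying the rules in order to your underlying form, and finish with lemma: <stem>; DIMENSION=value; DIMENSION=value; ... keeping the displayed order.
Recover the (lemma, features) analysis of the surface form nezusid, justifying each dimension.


underlying: ne-zuus-id
ASPECT=lu - signalled by the affix -id
RANK=gu - signalled by the affix ne-
check: nezuusid -> nezusid
lemma: zuus; ASPECT=lu; RANK=gu


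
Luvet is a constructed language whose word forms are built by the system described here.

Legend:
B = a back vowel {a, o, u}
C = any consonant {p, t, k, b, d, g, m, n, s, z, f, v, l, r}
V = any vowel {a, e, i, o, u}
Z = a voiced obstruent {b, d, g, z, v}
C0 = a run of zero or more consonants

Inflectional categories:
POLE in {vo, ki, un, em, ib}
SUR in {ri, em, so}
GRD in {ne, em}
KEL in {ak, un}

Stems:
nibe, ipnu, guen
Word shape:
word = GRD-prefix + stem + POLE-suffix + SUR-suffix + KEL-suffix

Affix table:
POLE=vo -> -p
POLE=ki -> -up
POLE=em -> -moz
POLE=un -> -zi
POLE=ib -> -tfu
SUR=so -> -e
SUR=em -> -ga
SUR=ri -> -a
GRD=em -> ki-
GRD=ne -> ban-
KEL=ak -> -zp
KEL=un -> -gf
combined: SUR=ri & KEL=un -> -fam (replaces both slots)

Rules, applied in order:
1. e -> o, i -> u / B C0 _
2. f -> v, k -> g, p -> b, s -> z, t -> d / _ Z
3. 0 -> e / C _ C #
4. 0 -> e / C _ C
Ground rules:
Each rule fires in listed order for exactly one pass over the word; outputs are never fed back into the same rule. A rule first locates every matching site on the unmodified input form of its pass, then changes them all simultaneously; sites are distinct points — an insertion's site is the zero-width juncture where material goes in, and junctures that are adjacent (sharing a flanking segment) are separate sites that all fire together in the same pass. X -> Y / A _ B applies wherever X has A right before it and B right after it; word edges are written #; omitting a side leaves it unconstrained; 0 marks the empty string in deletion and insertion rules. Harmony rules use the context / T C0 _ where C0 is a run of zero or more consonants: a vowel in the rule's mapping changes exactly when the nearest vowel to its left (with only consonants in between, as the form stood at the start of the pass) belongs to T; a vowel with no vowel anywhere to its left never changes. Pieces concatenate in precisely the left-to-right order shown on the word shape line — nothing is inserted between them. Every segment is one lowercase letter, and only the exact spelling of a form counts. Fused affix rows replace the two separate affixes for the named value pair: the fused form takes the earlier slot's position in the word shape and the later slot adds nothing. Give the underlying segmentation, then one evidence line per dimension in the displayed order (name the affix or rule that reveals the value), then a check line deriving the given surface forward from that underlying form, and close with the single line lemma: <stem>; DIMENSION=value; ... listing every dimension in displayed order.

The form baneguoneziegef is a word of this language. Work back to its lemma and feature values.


underlying: ban-guen-zi-e-gf
POLE=un - signalled by the affix -zi
SUR=so - signalled by the affix -e
GRD=ne - signalled by the affix ban-
KEL=un - signalled by the affix -gf
check: banguenziegf -> banguonziegf -> banguonziegf -> banguonziegef -> baneguoneziegef
lemma: guen; POLE=un; SUR=so; GRD=ne; KEL=un


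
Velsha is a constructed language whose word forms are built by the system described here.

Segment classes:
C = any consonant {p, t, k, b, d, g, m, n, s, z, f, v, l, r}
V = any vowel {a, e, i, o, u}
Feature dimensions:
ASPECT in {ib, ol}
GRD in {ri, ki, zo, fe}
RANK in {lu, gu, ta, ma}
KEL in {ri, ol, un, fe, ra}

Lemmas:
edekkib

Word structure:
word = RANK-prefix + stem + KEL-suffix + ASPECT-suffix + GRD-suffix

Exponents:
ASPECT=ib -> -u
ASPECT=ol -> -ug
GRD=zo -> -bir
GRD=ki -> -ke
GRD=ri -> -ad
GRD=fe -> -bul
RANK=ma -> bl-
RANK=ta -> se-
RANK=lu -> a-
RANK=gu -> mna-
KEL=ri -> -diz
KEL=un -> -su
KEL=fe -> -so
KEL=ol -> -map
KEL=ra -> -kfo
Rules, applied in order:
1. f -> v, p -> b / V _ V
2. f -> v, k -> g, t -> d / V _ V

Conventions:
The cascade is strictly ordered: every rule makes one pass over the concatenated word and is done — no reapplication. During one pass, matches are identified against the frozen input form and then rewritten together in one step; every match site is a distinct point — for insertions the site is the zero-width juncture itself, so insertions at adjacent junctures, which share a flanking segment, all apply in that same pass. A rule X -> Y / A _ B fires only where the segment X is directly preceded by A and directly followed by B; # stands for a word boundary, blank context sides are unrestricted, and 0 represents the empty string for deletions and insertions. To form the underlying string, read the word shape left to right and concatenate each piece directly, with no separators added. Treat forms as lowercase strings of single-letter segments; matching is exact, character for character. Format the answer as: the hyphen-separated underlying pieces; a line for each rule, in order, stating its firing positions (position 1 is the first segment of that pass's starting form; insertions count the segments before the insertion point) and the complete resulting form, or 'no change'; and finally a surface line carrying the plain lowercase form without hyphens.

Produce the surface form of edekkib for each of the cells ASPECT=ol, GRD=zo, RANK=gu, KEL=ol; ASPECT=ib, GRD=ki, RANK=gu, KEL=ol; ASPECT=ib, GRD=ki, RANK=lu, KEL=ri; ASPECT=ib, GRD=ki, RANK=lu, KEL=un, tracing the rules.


cell ASPECT=ol, GRD=zo, RANK=gu, KEL=ol:
underlying: mna-edekkib-map-ug-bir
1. f -> v, p -> b / V _ V: fires at position(s) 13: mnaedekkibmabugbir
2. f -> v, k -> g, t -> d / V _ V: no change
surface: mnaedekkibmabugbir

cell ASPECT=ib, GRD=ki, RANK=gu, KEL=ol:
underlying: mna-edekkib-map-u-ke
1. f -> v, p -> b / V _ V: fires at position(s) 13: mnaedekkibmabuke
2. f -> v, k -> g, t -> d / V _ V: fires at position(s) 15: mnaedekkibmabuge
surface: mnaedekkibmabuge

cell ASPECT=ib, GRD=ki, RANK=lu, KEL=ri:
underlying: a-edekkib-diz-u-ke
1. f -> v, p -> b / V _ V: no change
2. f -> v, k -> g, t -> d / V _ V: fires at position(s) 13: aedekkibdizuge
surface: aedekkibdizuge

cell ASPECT=ib, GRD=ki, RANK=lu, KEL=un:
underlying: a-edekkib-su-u-ke
1. f -> v, p -> b / V _ V: no change
2. f -> v, k -> g, t -> d / V _ V: fires at position(s) 12: aedekkibsuuge
surface: aedekkibsuuge


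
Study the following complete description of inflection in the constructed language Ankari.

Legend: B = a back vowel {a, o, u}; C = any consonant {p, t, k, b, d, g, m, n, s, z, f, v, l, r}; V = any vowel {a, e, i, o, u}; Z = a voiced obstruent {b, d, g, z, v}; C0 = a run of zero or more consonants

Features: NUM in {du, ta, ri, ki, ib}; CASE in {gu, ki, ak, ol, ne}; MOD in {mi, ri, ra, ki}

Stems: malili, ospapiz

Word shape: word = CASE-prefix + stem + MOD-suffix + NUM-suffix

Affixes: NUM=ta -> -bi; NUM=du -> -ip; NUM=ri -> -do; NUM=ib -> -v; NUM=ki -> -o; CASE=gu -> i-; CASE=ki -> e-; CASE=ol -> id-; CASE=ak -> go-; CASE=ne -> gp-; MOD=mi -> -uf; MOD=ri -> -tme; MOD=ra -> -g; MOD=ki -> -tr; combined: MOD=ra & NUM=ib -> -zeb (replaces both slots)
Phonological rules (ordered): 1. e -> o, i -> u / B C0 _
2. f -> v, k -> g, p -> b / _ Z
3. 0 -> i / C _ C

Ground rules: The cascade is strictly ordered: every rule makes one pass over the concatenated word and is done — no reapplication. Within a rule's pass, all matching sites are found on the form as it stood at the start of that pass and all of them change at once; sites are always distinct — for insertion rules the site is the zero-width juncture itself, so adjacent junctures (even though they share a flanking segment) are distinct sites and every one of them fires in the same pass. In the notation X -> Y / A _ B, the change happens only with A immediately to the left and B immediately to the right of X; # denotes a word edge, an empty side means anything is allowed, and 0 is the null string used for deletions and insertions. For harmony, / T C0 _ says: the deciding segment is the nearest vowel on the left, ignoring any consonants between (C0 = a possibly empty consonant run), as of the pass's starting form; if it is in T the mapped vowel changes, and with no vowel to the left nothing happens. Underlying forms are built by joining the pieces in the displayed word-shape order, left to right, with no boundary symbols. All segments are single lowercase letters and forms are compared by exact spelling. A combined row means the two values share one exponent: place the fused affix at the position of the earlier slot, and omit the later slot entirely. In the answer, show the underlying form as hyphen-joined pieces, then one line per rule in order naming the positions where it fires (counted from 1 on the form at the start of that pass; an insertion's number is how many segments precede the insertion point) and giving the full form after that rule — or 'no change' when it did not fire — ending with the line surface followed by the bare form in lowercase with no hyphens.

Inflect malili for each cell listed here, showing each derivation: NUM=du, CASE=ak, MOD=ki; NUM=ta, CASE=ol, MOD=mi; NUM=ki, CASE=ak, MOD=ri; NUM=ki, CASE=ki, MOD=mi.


cell NUM=du, CASE=ak, MOD=ki:
underlying: go-malili-tr-ip
1. e -> o, i -> u / B C0 _: fires at position(s) 6: gomalulitrip
2. f -> v, k -> g, p -> b / _ Z: no change
3. 0 -> i / C _ C: inserts after position(s) 9: gomalulitirip
surface: gomalulitirip

cell NUM=ta, CASE=ol, MOD=mi:
underlying: id-malili-uf-bi
1. e -> o, i -> u / B C0 _: fires at position(s) 6, 12: idmaluliufbu
2. f -> v, k -> g, p -> b / _ Z: fires at position(s) 10: idmaluliuvbu
3. 0 -> i / C _ C: inserts after position(s) 2, 10: idimaluliuvibu
surface: idimaluliuvibu

cell NUM=ki, CASE=ak, MOD=ri:
underlying: go-malili-tme-o
1. e -> o, i -> u / B C0 _: fires at position(s) 6: gomalulitmeo
2. f -> v, k -> g, p -> b / _ Z: no change
3. 0 -> i / C _ C: inserts after position(s) 9: gomalulitimeo
surface: gomalulitimeo

cell NUM=ki, CASE=ki, MOD=mi:
underlying: e-malili-uf-o
1. e -> o, i -> u / B C0 _: fires at position(s) 5: emaluliufo
2. f -> v, k -> g, p -> b / _ Z: no change
3. 0 -> i / C _ C: no change
surface: emaluliufo


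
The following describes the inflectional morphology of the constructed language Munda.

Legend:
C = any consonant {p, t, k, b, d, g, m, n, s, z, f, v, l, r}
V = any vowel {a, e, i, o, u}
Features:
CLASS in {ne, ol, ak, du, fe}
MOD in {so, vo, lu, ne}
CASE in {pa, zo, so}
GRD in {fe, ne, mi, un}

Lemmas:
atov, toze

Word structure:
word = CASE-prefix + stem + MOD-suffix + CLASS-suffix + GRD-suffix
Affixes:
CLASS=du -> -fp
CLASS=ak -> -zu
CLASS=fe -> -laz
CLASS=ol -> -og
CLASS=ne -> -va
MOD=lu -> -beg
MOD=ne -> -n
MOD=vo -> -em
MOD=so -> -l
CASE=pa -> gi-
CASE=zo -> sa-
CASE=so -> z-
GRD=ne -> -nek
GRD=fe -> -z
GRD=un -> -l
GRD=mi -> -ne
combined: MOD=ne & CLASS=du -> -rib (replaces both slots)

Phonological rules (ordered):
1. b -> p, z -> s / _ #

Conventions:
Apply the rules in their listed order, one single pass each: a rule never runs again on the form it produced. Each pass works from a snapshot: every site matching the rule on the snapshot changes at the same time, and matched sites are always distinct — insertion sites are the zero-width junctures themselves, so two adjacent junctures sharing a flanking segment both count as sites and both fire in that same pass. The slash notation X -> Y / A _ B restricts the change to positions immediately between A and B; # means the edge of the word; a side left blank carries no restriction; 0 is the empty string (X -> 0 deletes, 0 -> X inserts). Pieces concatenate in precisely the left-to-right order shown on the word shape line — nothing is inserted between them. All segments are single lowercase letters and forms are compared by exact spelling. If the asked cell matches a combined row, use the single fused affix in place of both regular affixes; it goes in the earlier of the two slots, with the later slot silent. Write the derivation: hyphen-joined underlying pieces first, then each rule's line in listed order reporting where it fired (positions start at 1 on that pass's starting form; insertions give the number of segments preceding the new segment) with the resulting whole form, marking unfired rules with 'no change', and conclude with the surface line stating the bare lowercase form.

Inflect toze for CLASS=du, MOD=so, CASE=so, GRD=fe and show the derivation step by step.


underlying: z-toze-l-fp-z
1. b -> p, z -> s / _ #: fires at position(s) 9: ztozelfps
surface: ztozelfps


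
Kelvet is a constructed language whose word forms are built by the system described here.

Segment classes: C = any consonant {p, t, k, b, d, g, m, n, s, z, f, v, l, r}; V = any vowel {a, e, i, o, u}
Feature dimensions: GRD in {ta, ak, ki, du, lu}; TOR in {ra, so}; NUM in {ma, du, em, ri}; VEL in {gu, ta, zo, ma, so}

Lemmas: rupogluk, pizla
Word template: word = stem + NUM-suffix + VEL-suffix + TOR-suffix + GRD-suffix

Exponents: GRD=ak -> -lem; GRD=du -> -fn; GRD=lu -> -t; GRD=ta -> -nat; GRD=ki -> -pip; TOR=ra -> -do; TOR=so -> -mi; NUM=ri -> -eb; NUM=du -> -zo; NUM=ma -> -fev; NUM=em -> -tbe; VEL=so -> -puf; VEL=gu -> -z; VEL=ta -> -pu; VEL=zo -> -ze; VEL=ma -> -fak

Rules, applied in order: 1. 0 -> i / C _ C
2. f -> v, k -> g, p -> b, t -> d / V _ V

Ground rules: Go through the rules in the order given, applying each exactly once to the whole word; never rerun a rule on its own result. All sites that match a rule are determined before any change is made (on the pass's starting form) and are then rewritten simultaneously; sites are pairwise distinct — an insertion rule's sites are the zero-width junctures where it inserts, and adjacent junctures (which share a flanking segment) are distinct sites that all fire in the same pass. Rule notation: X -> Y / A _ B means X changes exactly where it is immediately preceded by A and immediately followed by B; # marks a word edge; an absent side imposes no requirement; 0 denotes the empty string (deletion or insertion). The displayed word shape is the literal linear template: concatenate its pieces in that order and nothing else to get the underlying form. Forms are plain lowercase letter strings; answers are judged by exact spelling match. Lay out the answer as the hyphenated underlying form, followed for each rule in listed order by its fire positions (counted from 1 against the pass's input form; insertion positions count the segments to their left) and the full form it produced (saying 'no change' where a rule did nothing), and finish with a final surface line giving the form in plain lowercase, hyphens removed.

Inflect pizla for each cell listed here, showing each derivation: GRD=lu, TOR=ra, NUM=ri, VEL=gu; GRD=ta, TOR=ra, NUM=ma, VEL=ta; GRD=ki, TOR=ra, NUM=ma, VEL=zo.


cell GRD=lu, TOR=ra, NUM=ri, VEL=gu:
underlying: pizla-eb-z-do-t
1. 0 -> i / C _ C: inserts after position(s) 3, 7, 8: pizilaebizidot
2. f -> v, k -> g, p -> b, t -> d / V _ V: no change
surface: pizilaebizidot

cell GRD=ta, TOR=ra, NUM=ma, VEL=ta:
underlying: pizla-fev-pu-do-nat
1. 0 -> i / C _ C: inserts after position(s) 3, 8: pizilafevipudonat
2. f -> v, k -> g, p -> b, t -> d / V _ V: fires at position(s) 7, 11: pizilavevibudonat
surface: pizilavevibudonat

cell GRD=ki, TOR=ra, NUM=ma, VEL=zo:
underlying: pizla-fev-ze-do-pip
1. 0 -> i / C _ C: inserts after position(s) 3, 8: pizilafevizedopip
2. f -> v, k -> g, p -> b, t -> d / V _ V: fires at position(s) 7, 15: pizilavevizedobip
surface: pizilavevizedobip


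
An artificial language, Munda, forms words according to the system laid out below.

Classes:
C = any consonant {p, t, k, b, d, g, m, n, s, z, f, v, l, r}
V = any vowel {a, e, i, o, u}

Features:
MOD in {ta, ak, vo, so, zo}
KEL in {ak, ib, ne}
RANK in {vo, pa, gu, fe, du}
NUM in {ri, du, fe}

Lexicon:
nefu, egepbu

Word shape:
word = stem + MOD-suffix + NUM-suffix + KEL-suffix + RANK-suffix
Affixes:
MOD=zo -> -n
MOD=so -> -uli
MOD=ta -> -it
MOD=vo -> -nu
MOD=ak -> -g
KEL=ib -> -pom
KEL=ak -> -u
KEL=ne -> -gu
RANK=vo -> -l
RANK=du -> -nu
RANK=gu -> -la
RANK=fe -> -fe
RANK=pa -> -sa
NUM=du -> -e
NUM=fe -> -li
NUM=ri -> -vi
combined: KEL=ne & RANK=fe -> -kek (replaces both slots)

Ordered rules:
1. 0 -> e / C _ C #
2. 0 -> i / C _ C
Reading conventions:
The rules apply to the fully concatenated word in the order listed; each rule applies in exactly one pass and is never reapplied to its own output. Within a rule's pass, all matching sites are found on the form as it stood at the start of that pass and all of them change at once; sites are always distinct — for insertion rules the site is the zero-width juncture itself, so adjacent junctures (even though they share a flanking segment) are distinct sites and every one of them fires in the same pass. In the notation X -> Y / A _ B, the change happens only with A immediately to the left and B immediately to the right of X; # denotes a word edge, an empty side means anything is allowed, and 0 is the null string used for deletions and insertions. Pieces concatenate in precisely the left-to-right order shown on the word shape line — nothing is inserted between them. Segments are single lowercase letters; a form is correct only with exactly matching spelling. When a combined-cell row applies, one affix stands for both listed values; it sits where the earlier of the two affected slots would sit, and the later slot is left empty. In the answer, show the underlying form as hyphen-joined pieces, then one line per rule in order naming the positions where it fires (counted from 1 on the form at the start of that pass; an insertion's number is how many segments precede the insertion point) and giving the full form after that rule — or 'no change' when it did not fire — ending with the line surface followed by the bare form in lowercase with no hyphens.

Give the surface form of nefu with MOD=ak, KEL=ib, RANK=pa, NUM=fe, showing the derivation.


underlying: nefu-g-li-pom-sa
1. 0 -> e / C _ C #: no change
2. 0 -> i / C _ C: inserts after position(s) 5, 10: nefugilipomisa
surface: nefugilipomisa


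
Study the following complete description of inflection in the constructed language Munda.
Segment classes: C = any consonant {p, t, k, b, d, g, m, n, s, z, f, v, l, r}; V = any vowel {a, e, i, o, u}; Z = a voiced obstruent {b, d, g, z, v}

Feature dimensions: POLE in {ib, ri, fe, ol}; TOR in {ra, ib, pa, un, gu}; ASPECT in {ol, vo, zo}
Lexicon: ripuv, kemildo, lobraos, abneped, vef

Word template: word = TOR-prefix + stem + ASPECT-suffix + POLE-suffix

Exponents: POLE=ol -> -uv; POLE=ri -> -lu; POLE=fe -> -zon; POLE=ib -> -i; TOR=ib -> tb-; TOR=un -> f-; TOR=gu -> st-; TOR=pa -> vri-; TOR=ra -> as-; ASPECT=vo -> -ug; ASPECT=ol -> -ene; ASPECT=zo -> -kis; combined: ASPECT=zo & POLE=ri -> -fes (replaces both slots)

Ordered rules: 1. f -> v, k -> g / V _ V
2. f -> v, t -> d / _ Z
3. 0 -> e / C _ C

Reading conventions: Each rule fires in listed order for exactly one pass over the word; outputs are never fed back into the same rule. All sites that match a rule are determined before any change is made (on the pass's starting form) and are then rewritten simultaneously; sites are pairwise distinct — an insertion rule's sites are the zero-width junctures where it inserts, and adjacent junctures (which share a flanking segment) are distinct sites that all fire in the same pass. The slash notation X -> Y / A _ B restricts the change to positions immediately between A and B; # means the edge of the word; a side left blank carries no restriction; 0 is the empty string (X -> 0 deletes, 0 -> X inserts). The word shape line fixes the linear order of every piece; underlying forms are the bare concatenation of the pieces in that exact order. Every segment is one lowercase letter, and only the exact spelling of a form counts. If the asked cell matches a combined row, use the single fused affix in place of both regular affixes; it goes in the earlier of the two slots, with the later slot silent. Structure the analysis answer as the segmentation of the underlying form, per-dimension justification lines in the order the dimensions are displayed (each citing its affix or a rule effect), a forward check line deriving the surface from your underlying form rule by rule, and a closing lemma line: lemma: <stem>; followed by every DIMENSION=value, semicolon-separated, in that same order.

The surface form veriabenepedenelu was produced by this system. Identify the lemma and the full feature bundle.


underlying: vri-abneped-ene-lu
POLE=ri - signalled by the affix -lu
TOR=pa - signalled by the affix vri-
ASPECT=ol - signalled by the affix -ene
check: vriabnepedenelu -> vriabnepedenelu -> vriabnepedenelu -> veriabenepedenelu
lemma: abneped; POLE=ri; TOR=pa; ASPECT=ol


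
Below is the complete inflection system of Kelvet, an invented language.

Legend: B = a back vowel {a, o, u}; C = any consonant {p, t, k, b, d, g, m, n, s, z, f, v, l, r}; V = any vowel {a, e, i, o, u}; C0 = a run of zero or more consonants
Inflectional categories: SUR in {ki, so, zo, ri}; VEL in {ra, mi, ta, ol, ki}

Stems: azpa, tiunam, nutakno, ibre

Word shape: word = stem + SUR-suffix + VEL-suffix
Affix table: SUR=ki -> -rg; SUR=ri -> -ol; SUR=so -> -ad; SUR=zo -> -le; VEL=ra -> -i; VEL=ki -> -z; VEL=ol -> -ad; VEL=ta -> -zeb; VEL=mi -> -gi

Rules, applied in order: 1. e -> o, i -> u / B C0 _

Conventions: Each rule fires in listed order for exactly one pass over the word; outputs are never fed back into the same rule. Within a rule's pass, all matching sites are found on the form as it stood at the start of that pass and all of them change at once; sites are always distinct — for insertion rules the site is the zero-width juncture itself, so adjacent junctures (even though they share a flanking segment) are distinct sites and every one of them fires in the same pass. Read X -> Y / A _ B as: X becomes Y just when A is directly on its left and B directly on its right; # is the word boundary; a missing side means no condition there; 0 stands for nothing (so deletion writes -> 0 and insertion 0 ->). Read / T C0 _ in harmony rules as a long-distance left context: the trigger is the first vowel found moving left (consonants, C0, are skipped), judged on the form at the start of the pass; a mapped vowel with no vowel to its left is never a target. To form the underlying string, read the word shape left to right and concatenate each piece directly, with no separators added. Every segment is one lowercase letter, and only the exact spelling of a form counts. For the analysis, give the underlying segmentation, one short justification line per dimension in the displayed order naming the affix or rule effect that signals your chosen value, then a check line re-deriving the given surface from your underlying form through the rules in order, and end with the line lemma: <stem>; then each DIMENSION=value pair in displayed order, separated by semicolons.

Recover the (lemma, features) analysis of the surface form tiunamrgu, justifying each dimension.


underlying: tiunam-rg-i
SUR=ki - signalled by the affix -rg
VEL=ra - signalled by the affix -i
check: tiunamrgi -> tiunamrgu
lemma: tiunam; SUR=ki; VEL=ra


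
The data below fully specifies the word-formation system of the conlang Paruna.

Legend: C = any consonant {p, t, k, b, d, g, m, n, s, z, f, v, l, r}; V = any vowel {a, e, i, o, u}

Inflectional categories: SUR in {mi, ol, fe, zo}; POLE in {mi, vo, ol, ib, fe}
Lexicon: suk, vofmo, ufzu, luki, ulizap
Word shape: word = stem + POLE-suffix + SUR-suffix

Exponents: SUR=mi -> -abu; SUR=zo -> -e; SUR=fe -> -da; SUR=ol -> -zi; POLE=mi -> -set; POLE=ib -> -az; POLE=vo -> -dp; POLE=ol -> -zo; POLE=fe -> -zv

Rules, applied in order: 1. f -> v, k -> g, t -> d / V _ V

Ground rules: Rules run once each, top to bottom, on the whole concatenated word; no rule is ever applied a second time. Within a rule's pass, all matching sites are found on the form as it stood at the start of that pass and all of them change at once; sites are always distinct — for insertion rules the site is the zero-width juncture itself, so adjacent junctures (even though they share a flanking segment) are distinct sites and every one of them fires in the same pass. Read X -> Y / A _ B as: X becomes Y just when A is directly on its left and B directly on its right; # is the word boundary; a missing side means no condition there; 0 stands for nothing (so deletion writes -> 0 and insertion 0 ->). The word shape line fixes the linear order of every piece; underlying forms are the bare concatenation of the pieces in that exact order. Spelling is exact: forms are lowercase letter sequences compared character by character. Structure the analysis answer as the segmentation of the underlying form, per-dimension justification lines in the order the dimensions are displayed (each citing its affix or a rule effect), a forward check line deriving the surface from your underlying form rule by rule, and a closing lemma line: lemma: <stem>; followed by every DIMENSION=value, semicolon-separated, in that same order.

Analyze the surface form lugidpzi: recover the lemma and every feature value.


underlying: luki-dp-zi
SUR=ol - signalled by the affix -zi
POLE=vo - signalled by the affix -dp
check: lukidpzi -> lugidpzi
lemma: luki; SUR=ol; POLE=vo


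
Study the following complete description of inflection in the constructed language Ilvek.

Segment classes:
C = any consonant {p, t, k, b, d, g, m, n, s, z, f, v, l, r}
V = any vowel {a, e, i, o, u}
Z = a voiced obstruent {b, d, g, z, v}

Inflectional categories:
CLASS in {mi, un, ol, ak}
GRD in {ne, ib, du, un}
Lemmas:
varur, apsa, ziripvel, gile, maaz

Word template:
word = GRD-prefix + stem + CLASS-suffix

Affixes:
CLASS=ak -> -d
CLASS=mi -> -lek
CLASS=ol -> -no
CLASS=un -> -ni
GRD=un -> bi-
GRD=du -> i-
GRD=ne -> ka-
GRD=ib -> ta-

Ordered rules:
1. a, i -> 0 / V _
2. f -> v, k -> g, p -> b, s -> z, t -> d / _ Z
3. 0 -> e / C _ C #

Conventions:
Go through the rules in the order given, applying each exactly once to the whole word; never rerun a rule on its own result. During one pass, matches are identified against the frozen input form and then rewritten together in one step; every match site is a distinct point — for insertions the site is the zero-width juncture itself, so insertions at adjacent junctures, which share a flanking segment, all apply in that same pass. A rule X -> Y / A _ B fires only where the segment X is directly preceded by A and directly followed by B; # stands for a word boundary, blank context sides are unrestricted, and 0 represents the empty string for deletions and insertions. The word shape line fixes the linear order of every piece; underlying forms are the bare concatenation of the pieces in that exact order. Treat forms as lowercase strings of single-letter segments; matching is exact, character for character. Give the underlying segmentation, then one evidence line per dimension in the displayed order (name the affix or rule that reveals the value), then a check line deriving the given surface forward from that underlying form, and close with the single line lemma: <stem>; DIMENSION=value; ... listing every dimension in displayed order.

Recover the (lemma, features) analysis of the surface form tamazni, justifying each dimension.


underlying: ta-maaz-ni
CLASS=un - signalled by the affix -ni
GRD=ib - signalled by the affix ta-
check: tamaazni -> tamazni -> tamazni -> tamazni
lemma: maaz; CLASS=un; GRD=ib
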